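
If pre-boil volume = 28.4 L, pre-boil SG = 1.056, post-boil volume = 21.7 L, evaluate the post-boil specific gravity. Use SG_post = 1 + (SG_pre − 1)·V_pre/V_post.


pts_pre = (1.056 − 1)·1000 = 56.0000
pts_post = 56.0000·28.4/21.7 = 73.2903
SG_post = 1 + 73.2903/1000

1.0733


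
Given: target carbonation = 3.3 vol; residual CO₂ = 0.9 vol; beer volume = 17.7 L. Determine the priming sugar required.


sugar = (target − residual)·4.0·V
sugar = (3.3 − 0.9)·4.0·17.7

169.9200 g


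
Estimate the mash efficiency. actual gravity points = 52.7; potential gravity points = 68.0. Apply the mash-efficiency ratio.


efficiency = actual / potential × 100
efficiency = 52.7 / 68.0 × 100

77.5000 %


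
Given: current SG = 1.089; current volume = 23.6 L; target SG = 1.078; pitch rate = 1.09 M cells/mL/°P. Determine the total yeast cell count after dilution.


V_w = V·((SG_c−1)/(SG_t−1)−1);  °P = 259 − 259/SG_t;  cells = rate·(V+V_w)·°P
V_w = 23.6·((1.089−1)/(1.078−1)−1) = 3.3282
V_final = 23.6 + 3.3282 = 26.9282
°P = 259 − 259/1.078 = 18.7403
cells = 1.09·26.9282·18.7403

550.0593 billion cells


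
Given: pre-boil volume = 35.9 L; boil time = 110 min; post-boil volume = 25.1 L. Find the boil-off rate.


rate = (V_pre − V_post) / (t_min/60)
rate = (35.9 − 25.1) / (110/60)

5.8909 L/hr


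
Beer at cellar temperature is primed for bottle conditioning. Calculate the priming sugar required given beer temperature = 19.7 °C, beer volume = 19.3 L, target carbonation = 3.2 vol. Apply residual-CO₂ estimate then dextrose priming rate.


residual = 14.695·(0.01821 + 0.09011·e^(−0.04·T));  sugar = (target − residual)·4.0·V
residual = 14.695·(0.01821 + 0.09011·e^(−0.04·19.7)) = 0.8698
sugar = (3.2 − 0.8698)·4.0·19.3

179.8941 g


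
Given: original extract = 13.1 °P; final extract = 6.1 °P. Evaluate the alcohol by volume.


SG = 259/(259 − P);  ABV = (OG − FG)·131.25
OG = 259/(259 − 13.1) = 1.0533
FG = 259/(259 − 6.1) = 1.0241
ABV = (1.0533 − 1.0241)·131.25

3.8264 % ABV


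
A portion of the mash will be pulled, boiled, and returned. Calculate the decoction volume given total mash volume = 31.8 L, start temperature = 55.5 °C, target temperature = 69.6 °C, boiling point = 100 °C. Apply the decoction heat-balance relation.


V_dec = V_total·(T_target − T_start)/(T_boil − T_start)
V_dec = 31.8·(69.6 − 55.5)/(100 − 55.5)

10.0760 L


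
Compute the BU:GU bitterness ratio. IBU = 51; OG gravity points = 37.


BU:GU = IBU / OG_points
BU:GU = 51 / 37

1.3784


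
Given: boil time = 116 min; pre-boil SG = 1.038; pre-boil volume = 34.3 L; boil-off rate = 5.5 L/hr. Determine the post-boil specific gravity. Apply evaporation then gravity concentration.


V_post = V_pre − rate·(t/60);  SG_post = 1 + (SG_pre−1)·V_pre/V_post
V_post = 34.3 − 5.5·(116/60) = 23.6667
SG_post = 1 + (1.038 − 1)·34.3/23.6667

1.0551


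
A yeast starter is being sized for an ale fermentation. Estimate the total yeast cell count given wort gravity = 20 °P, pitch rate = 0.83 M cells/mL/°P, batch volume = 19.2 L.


cells (billions) = rate · V_L · °P
cells = 0.83 · 19.2 · 20

318.7200 billion cells


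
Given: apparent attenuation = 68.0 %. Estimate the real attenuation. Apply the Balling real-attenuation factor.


RA = AA · 0.8192
RA = 68.0 · 0.8192

55.7056 %


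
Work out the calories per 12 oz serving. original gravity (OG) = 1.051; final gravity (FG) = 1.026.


ABW = (OG−FG)·131.25·0.79/FG;  °P = 259 − 259/SG (for OG→OE and FG→AE);  RE = 0.1808·OE + 0.8192·AE;  Cal = (6.9·ABW + 4·(RE−0.1))·FG·3.55
ABW = (1.051 − 1.026)·131.25·0.79/1.026 = 2.5265
OE = 259 − 259/1.051 = 12.5680 °P
AE = 259 − 259/1.026 = 6.5634 °P
RE = 0.1808·12.5680 + 0.8192·6.5634 = 7.6490 °P
Cal = (6.9·2.5265 + 4·(7.6490−0.1))·1.026·3.55

173.4785 kcal


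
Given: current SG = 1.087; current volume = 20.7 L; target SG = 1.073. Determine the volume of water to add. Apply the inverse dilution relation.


V_water = V·((SG_curr − 1)/(SG_target − 1) − 1)
V_water = 20.7·((1.087 − 1)/(1.073 − 1) − 1)

3.9699 L


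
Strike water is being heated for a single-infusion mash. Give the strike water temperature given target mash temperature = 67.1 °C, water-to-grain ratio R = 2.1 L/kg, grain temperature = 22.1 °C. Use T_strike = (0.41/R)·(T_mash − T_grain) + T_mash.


T_strike = (0.41/2.1)·(67.1 − 22.1) + 67.1

75.8857 °C


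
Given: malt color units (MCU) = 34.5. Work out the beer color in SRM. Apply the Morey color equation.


SRM = 1.4922 · MCU^0.6859
SRM = 1.4922 · 34.5^0.6859

16.9284 SRM


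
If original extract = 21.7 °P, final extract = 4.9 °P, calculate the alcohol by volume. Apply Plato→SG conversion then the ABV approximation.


SG = 259/(259 − P);  ABV = (OG − FG)·131.25
OG = 259/(259 − 21.7) = 1.0914
FG = 259/(259 − 4.9) = 1.0193
ABV = (1.0914 − 1.0193)·131.25

9.4712 % ABV


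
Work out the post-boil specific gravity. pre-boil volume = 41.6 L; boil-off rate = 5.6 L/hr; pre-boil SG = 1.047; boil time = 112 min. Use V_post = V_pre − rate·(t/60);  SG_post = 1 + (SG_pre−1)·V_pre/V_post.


V_post = 41.6 − 5.6·(112/60) = 31.1467
SG_post = 1 + (1.047 − 1)·41.6/31.1467

1.0628


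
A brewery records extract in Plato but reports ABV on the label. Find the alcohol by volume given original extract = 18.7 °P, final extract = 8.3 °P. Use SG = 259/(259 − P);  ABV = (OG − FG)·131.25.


OG = 259/(259 − 18.7) = 1.0778
FG = 259/(259 − 8.3) = 1.0331
ABV = (1.0778 − 1.0331)·131.25

5.8685 % ABV


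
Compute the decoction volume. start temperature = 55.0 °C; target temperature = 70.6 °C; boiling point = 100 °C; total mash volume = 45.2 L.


V_dec = V_total·(T_target − T_start)/(T_boil − T_start)
V_dec = 45.2·(70.6 − 55.0)/(100 − 55.0)

15.6693 L


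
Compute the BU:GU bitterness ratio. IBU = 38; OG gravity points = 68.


BU:GU = IBU / OG_points
BU:GU = 38 / 68

0.5588


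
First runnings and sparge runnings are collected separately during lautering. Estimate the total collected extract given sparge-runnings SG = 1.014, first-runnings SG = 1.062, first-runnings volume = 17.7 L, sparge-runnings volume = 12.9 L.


total = Σ (SG_i − 1)·1000·V_i
first = (1.062 − 1)·1000·17.7 = 1097.4000
sparge = (1.014 − 1)·1000·12.9 = 180.6000
total = 1097.4000 + 180.6000

1278.0000 gravity·L


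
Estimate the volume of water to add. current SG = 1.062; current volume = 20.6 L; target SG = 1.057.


V_water = V·((SG_curr − 1)/(SG_target − 1) − 1)
V_water = 20.6·((1.062 − 1)/(1.057 − 1) − 1)

1.8070 L


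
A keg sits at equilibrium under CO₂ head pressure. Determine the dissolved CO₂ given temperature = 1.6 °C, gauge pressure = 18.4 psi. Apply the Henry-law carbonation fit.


vols = (P + 14.695)·(0.01821 + 0.09011·e^(−0.04·T))
vols = (18.4 + 14.695)·(0.01821 + 0.09011·e^(−0.04·1.6))

3.4000 volumes


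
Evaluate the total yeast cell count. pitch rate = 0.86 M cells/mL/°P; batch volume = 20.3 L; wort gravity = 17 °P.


cells (billions) = rate · V_L · °P
cells = 0.86 · 20.3 · 17

296.7860 billion cells


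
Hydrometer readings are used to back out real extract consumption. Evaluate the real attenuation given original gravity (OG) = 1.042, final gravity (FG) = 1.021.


AA = (OG−FG)/(OG−1)·100;  RA = AA·0.8192
AA = (1.042 − 1.021)/(1.042 − 1)·100 = 50.0000
RA = 50.0000·0.8192

40.9600 %


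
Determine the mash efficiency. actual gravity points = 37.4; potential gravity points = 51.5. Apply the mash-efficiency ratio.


efficiency = actual / potential × 100
efficiency = 37.4 / 51.5 × 100

72.6214 %


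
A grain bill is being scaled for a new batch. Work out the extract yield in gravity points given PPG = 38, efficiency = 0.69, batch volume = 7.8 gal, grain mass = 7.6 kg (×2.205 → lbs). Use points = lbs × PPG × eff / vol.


lbs = 7.6 × 2.205 = 16.7580
points = 16.7580 × 38 × 0.69 / 7.8

56.3327 points


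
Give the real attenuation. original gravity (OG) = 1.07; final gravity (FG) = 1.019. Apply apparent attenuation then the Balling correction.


AA = (OG−FG)/(OG−1)·100;  RA = AA·0.8192
AA = (1.07 − 1.019)/(1.07 − 1)·100 = 72.8571
RA = 72.8571·0.8192

59.6846 %


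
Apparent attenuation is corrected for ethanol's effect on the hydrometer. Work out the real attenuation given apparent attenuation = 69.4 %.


RA = AA · 0.8192
RA = 69.4 · 0.8192

56.8525 %


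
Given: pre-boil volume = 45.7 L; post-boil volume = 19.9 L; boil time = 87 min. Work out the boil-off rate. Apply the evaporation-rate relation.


rate = (V_pre − V_post) / (t_min/60)
rate = (45.7 − 19.9) / (87/60)

17.7931 L/hr


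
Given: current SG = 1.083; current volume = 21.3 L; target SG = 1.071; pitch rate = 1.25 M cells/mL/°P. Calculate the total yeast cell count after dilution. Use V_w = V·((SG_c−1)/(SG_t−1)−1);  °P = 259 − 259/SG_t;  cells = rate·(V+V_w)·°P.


V_w = 21.3·((1.083−1)/(1.071−1)−1) = 3.6000
V_final = 21.3 + 3.6000 = 24.9000
°P = 259 − 259/1.071 = 17.1699
cells = 1.25·24.9000·17.1699

534.4142 billion cells


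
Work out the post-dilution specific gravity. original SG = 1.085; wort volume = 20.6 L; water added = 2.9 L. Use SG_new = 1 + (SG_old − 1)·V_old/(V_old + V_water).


pts = (1.085 − 1)·1000·20.6/(20.6 + 2.9) = 74.5106
SG_new = 1 + 74.5106/1000

1.0745


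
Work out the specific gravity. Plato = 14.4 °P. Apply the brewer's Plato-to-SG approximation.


SG = 259/(259 − P)
SG = 259/(259 − 14.4)

1.0589


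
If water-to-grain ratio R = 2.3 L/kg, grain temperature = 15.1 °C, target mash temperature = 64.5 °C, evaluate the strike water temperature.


T_strike = (0.41/R)·(T_mash − T_grain) + T_mash
T_strike = (0.41/2.3)·(64.5 − 15.1) + 64.5

73.3061 °C


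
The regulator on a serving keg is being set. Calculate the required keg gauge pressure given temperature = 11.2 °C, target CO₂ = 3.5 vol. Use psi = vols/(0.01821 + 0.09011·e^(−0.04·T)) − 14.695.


psi = 3.5/(0.01821 + 0.09011·e^(−0.04·11.2)) − 14.695

31.4903 psi


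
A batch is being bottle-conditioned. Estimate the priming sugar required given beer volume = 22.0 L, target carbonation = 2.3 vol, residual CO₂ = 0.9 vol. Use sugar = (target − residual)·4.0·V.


sugar = (2.3 − 0.9)·4.0·22.0

123.2000 g


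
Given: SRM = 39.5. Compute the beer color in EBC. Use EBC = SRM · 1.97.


EBC = 39.5 · 1.97

77.8150 EBC


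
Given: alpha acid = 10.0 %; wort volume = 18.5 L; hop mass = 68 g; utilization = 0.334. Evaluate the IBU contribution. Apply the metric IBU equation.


IBU = (α/100)·mass·U·1000 / V
IBU = (10.0/100)·68·0.334·1000 / 18.5

122.7676 IBU


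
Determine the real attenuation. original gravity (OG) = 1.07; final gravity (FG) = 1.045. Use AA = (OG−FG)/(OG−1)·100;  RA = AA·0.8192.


AA = (1.07 − 1.045)/(1.07 − 1)·100 = 35.7143
RA = 35.7143·0.8192

29.2571 %


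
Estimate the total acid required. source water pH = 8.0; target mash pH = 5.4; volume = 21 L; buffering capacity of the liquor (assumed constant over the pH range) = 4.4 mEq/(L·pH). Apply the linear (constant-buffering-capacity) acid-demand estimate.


acid = buffering capacity · (pH_source − pH_target) · V
acid = 4.4 · (8.0 − 5.4) · 21

240.2400 mEq


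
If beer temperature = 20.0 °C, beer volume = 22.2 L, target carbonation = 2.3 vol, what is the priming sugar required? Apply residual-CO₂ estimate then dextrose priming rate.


residual = 14.695·(0.01821 + 0.09011·e^(−0.04·T));  sugar = (target − residual)·4.0·V
residual = 14.695·(0.01821 + 0.09011·e^(−0.04·20.0)) = 0.8626
sugar = (2.3 − 0.8626)·4.0·22.2

127.6427 g


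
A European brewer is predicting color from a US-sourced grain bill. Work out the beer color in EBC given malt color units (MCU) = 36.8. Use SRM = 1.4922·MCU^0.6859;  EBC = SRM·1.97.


SRM = 1.4922·36.8^0.6859 = 17.6947
EBC = 17.6947·1.97

34.8585 EBC


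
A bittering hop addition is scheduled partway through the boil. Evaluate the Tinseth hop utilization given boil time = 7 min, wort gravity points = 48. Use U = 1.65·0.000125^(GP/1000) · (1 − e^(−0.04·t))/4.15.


bigness = 1.65·0.000125^(48/1000) = 1.0719
boil_factor = (1 − e^(−0.04·7))/4.15 = 0.0588
U = 1.0719 · 0.0588

0.0631


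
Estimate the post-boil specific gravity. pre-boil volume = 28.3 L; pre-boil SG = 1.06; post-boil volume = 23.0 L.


SG_post = 1 + (SG_pre − 1)·V_pre/V_post
pts_pre = (1.06 − 1)·1000 = 60.0000
pts_post = 60.0000·28.3/23.0 = 73.8261
SG_post = 1 + 73.8261/1000

1.0738


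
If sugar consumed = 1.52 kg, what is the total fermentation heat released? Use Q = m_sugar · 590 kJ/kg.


Q = 1.52 · 590

896.8000 kJ


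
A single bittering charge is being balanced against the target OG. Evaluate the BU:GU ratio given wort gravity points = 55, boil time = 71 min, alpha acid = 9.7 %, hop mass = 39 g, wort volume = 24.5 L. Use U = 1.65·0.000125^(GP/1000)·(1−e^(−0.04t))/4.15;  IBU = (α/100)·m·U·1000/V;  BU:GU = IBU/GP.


U = 1.65·0.000125^(55/1000)·(1−e^(−0.04·71))/4.15 = 0.2284
IBU = (9.7/100)·39·0.2284·1000/24.5 = 35.2607
BU:GU = 35.2607/55

0.6411


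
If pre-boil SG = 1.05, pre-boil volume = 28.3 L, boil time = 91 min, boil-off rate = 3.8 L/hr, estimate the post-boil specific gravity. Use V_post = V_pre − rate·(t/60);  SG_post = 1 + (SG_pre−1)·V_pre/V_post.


V_post = 28.3 − 3.8·(91/60) = 22.5367
SG_post = 1 + (1.05 − 1)·28.3/22.5367

1.0628


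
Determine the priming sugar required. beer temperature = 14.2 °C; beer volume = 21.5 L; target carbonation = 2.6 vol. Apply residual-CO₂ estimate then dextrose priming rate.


residual = 14.695·(0.01821 + 0.09011·e^(−0.04·T));  sugar = (target − residual)·4.0·V
residual = 14.695·(0.01821 + 0.09011·e^(−0.04·14.2)) = 1.0179
sugar = (2.6 − 1.0179)·4.0·21.5

136.0567 g


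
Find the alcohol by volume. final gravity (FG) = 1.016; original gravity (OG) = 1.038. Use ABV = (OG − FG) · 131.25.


ABV = (1.038 − 1.016) · 131.25

2.8875 % ABV


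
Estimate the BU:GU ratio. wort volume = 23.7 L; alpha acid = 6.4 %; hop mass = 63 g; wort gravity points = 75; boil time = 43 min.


U = 1.65·0.000125^(GP/1000)·(1−e^(−0.04t))/4.15;  IBU = (α/100)·m·U·1000/V;  BU:GU = IBU/GP
U = 1.65·0.000125^(75/1000)·(1−e^(−0.04·43))/4.15 = 0.1663
IBU = (6.4/100)·63·0.1663·1000/23.7 = 28.2999
BU:GU = 28.2999/75

0.3773


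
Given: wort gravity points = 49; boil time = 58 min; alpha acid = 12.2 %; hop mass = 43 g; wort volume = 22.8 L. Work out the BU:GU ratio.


U = 1.65·0.000125^(GP/1000)·(1−e^(−0.04t))/4.15;  IBU = (α/100)·m·U·1000/V;  BU:GU = IBU/GP
U = 1.65·0.000125^(49/1000)·(1−e^(−0.04·58))/4.15 = 0.2308
IBU = (12.2/100)·43·0.2308·1000/22.8 = 53.1071
BU:GU = 53.1071/49

1.0838


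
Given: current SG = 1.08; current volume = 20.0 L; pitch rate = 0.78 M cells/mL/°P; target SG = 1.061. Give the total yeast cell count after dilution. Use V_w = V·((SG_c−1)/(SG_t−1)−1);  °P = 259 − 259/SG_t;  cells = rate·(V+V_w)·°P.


V_w = 20.0·((1.08−1)/(1.061−1)−1) = 6.2295
V_final = 20.0 + 6.2295 = 26.2295
°P = 259 − 259/1.061 = 14.8907
cells = 0.78·26.2295·14.8907

304.6484 billion cells


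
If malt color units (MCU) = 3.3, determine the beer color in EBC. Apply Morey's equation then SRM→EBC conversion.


SRM = 1.4922·MCU^0.6859;  EBC = SRM·1.97
SRM = 1.4922·3.3^0.6859 = 3.3844
EBC = 3.3844·1.97

6.6672 EBC


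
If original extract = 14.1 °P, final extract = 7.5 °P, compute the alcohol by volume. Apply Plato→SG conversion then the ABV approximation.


SG = 259/(259 − P);  ABV = (OG − FG)·131.25
OG = 259/(259 − 14.1) = 1.0576
FG = 259/(259 − 7.5) = 1.0298
ABV = (1.0576 − 1.0298)·131.25

3.6426 % ABV


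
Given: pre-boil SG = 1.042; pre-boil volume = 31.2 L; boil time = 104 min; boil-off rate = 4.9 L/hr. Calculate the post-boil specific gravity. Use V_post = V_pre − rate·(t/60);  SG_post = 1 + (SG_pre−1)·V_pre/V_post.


V_post = 31.2 − 4.9·(104/60) = 22.7067
SG_post = 1 + (1.042 − 1)·31.2/22.7067

1.0577


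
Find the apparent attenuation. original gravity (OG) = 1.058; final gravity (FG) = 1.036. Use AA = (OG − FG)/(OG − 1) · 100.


AA = (1.058 − 1.036)/(1.058 − 1) · 100

37.9310 %


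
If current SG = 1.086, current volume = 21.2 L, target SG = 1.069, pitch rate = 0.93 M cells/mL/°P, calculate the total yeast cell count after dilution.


V_w = V·((SG_c−1)/(SG_t−1)−1);  °P = 259 − 259/SG_t;  cells = rate·(V+V_w)·°P
V_w = 21.2·((1.086−1)/(1.069−1)−1) = 5.2232
V_final = 21.2 + 5.2232 = 26.4232
°P = 259 − 259/1.069 = 16.7175
cells = 0.93·26.4232·16.7175

410.8084 billion cells


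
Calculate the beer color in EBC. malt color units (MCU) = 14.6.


SRM = 1.4922·MCU^0.6859;  EBC = SRM·1.97
SRM = 1.4922·14.6^0.6859 = 9.3855
EBC = 9.3855·1.97

18.4894 EBC


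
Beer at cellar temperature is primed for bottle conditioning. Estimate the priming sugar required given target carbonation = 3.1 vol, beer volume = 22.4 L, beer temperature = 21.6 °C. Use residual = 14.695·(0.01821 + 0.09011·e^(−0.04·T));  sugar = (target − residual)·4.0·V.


residual = 14.695·(0.01821 + 0.09011·e^(−0.04·21.6)) = 0.8257
sugar = (3.1 − 0.8257)·4.0·22.4

203.7776 g


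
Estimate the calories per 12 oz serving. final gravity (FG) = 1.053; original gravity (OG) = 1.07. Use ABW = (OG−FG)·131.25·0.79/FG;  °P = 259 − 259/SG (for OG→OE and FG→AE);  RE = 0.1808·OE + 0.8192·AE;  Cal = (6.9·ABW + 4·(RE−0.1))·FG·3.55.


ABW = (1.07 − 1.053)·131.25·0.79/1.053 = 1.6740
OE = 259 − 259/1.07 = 16.9439 °P
AE = 259 − 259/1.053 = 13.0361 °P
RE = 0.1808·16.9439 + 0.8192·13.0361 = 13.7426 °P
Cal = (6.9·1.6740 + 4·(13.7426−0.1))·1.053·3.55

247.1697 kcal


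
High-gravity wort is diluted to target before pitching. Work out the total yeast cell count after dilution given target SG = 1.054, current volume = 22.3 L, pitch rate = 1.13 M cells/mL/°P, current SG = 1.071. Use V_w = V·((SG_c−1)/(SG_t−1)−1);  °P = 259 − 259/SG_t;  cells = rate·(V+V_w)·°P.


V_w = 22.3·((1.071−1)/(1.054−1)−1) = 7.0204
V_final = 22.3 + 7.0204 = 29.3204
°P = 259 − 259/1.054 = 13.2694
cells = 1.13·29.3204·13.2694

439.6437 billion cells


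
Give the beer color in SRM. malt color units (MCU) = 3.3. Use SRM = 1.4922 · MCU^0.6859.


SRM = 1.4922 · 3.3^0.6859

3.3844 SRM


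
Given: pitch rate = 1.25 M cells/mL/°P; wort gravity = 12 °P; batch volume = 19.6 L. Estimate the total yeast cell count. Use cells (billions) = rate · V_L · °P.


cells = 1.25 · 19.6 · 12

294.0000 billion cells


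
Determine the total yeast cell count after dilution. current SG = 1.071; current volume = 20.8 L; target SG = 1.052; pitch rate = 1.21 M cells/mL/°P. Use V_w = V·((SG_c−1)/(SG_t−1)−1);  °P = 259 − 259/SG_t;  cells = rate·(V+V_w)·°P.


V_w = 20.8·((1.071−1)/(1.052−1)−1) = 7.6000
V_final = 20.8 + 7.6000 = 28.4000
°P = 259 − 259/1.052 = 12.8023
cells = 1.21·28.4000·12.8023

439.9376 billion cells


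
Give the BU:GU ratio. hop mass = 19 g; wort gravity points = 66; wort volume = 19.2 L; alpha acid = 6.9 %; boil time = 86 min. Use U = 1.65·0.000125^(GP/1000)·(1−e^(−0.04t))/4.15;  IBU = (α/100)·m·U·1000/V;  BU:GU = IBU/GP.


U = 1.65·0.000125^(66/1000)·(1−e^(−0.04·86))/4.15 = 0.2127
IBU = (6.9/100)·19·0.2127·1000/19.2 = 14.5204
BU:GU = 14.5204/66

0.2200


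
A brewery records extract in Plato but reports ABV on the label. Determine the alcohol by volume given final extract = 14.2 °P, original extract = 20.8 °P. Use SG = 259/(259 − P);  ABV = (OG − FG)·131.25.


OG = 259/(259 − 20.8) = 1.0873
FG = 259/(259 − 14.2) = 1.0580
ABV = (1.0873 − 1.0580)·131.25

3.8476 % ABV


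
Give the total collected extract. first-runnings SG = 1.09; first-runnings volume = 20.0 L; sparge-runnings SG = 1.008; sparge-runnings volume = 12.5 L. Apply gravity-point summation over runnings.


total = Σ (SG_i − 1)·1000·V_i
first = (1.09 − 1)·1000·20.0 = 1800.0000
sparge = (1.008 − 1)·1000·12.5 = 100.0000
total = 1800.0000 + 100.0000

1900.0000 gravity·L


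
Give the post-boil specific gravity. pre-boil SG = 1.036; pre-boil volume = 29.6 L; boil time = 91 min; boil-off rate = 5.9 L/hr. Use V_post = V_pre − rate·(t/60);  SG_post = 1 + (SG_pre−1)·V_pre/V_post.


V_post = 29.6 − 5.9·(91/60) = 20.6517
SG_post = 1 + (1.036 − 1)·29.6/20.6517

1.0516


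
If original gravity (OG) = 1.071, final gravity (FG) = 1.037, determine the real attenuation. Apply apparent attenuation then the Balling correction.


AA = (OG−FG)/(OG−1)·100;  RA = AA·0.8192
AA = (1.071 − 1.037)/(1.071 − 1)·100 = 47.8873
RA = 47.8873·0.8192

39.2293 %


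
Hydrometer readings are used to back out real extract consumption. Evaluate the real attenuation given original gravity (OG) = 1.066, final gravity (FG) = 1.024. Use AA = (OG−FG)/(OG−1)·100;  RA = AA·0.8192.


AA = (1.066 − 1.024)/(1.066 − 1)·100 = 63.6364
RA = 63.6364·0.8192

52.1309 %


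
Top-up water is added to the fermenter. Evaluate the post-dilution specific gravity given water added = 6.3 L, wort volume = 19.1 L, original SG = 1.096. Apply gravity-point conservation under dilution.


SG_new = 1 + (SG_old − 1)·V_old/(V_old + V_water)
pts = (1.096 − 1)·1000·19.1/(19.1 + 6.3) = 72.1890
SG_new = 1 + 72.1890/1000

1.0722


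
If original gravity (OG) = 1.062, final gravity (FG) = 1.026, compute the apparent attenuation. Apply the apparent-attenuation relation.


AA = (OG − FG)/(OG − 1) · 100
AA = (1.062 − 1.026)/(1.062 − 1) · 100

58.0645 %


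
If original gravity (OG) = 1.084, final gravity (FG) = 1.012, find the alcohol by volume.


ABV = (OG − FG) · 131.25
ABV = (1.084 − 1.012) · 131.25

9.4500 % ABV


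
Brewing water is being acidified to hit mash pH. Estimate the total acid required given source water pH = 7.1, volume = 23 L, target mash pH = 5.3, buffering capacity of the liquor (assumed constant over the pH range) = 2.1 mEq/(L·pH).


acid = buffering capacity · (pH_source − pH_target) · V
acid = 2.1 · (7.1 − 5.3) · 23

86.9400 mEq


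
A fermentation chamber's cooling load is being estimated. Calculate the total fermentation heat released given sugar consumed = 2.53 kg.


Q = m_sugar · 590 kJ/kg
Q = 2.53 · 590

1492.7000 kJ


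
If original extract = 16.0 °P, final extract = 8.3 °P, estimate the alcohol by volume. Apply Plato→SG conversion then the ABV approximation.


SG = 259/(259 − P);  ABV = (OG − FG)·131.25
OG = 259/(259 − 16.0) = 1.0658
FG = 259/(259 − 8.3) = 1.0331
ABV = (1.0658 − 1.0331)·131.25

4.2966 % ABV


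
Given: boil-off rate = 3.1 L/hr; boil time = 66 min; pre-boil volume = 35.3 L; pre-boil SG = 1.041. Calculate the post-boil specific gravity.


V_post = V_pre − rate·(t/60);  SG_post = 1 + (SG_pre−1)·V_pre/V_post
V_post = 35.3 − 3.1·(66/60) = 31.8900
SG_post = 1 + (1.041 − 1)·35.3/31.8900

1.0454


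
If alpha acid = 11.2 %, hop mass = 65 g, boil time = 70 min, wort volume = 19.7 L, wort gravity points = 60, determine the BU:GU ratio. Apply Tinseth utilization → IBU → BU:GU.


U = 1.65·0.000125^(GP/1000)·(1−e^(−0.04t))/4.15;  IBU = (α/100)·m·U·1000/V;  BU:GU = IBU/GP
U = 1.65·0.000125^(60/1000)·(1−e^(−0.04·70))/4.15 = 0.2178
IBU = (11.2/100)·65·0.2178·1000/19.7 = 80.4765
BU:GU = 80.4765/60

1.3413


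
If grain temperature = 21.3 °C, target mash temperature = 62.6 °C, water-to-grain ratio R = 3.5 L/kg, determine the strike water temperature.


T_strike = (0.41/R)·(T_mash − T_grain) + T_mash
T_strike = (0.41/3.5)·(62.6 − 21.3) + 62.6

67.4380 °C


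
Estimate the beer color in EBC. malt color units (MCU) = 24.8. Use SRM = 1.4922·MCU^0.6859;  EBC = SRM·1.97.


SRM = 1.4922·24.8^0.6859 = 13.4984
EBC = 13.4984·1.97

26.5918 EBC


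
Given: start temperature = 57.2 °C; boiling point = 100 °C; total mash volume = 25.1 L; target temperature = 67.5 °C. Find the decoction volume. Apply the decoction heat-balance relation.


V_dec = V_total·(T_target − T_start)/(T_boil − T_start)
V_dec = 25.1·(67.5 − 57.2)/(100 − 57.2)

6.0404 L


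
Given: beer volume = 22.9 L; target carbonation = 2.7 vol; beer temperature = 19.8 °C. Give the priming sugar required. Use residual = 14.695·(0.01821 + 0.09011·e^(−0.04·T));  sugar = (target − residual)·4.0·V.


residual = 14.695·(0.01821 + 0.09011·e^(−0.04·19.8)) = 0.8674
sugar = (2.7 − 0.8674)·4.0·22.9

167.8697 g


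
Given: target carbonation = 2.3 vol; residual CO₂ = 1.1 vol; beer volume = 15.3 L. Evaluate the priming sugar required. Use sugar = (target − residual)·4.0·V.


sugar = (2.3 − 1.1)·4.0·15.3

73.4400 g


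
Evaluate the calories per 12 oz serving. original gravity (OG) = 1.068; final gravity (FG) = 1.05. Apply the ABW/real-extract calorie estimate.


ABW = (OG−FG)·131.25·0.79/FG;  °P = 259 − 259/SG (for OG→OE and FG→AE);  RE = 0.1808·OE + 0.8192·AE;  Cal = (6.9·ABW + 4·(RE−0.1))·FG·3.55
ABW = (1.068 − 1.05)·131.25·0.79/1.05 = 1.7775
OE = 259 − 259/1.068 = 16.4906 °P
AE = 259 − 259/1.05 = 12.3333 °P
RE = 0.1808·16.4906 + 0.8192·12.3333 = 13.0850 °P
Cal = (6.9·1.7775 + 4·(13.0850−0.1))·1.05·3.55

239.3228 kcal


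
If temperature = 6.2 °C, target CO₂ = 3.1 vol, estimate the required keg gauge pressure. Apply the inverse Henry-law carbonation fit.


psi = vols/(0.01821 + 0.09011·e^(−0.04·T)) − 14.695
psi = 3.1/(0.01821 + 0.09011·e^(−0.04·6.2)) − 14.695

20.3221 psi


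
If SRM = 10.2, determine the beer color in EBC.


EBC = SRM · 1.97
EBC = 10.2 · 1.97

20.0940 EBC


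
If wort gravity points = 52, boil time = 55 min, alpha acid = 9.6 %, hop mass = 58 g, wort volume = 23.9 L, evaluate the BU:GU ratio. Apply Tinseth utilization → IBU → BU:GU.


U = 1.65·0.000125^(GP/1000)·(1−e^(−0.04t))/4.15;  IBU = (α/100)·m·U·1000/V;  BU:GU = IBU/GP
U = 1.65·0.000125^(52/1000)·(1−e^(−0.04·55))/4.15 = 0.2216
IBU = (9.6/100)·58·0.2216·1000/23.9 = 51.6148
BU:GU = 51.6148/52

0.9926


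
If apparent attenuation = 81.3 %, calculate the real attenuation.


RA = AA · 0.8192
RA = 81.3 · 0.8192

66.6010 %


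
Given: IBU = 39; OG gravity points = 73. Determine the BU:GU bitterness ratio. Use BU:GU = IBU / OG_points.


BU:GU = 39 / 73

0.5342


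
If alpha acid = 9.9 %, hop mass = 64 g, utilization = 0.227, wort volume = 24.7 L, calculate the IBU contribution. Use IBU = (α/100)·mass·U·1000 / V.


IBU = (9.9/100)·64·0.227·1000 / 24.7

58.2296 IBU


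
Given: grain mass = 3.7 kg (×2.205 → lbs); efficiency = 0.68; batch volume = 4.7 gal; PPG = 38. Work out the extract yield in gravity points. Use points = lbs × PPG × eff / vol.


lbs = 3.7 × 2.205 = 8.1585
points = 8.1585 × 38 × 0.68 / 4.7

44.8544 points


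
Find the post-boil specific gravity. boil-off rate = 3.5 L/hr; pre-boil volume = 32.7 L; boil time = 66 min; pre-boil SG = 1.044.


V_post = V_pre − rate·(t/60);  SG_post = 1 + (SG_pre−1)·V_pre/V_post
V_post = 32.7 − 3.5·(66/60) = 28.8500
SG_post = 1 + (1.044 − 1)·32.7/28.8500

1.0499


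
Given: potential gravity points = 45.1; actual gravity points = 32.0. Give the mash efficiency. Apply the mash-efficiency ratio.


efficiency = actual / potential × 100
efficiency = 32.0 / 45.1 × 100

70.9534 %


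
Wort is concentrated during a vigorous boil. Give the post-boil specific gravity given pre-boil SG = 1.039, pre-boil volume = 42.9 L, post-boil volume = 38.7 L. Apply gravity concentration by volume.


SG_post = 1 + (SG_pre − 1)·V_pre/V_post
pts_pre = (1.039 − 1)·1000 = 39.0000
pts_post = 39.0000·42.9/38.7 = 43.2326
SG_post = 1 + 43.2326/1000

1.0432


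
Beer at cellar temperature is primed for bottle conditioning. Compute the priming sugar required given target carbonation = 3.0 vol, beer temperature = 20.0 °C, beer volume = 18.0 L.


residual = 14.695·(0.01821 + 0.09011·e^(−0.04·T));  sugar = (target − residual)·4.0·V
residual = 14.695·(0.01821 + 0.09011·e^(−0.04·20.0)) = 0.8626
sugar = (3.0 − 0.8626)·4.0·18.0

153.8941 g


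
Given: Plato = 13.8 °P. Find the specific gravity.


SG = 259/(259 − P)
SG = 259/(259 − 13.8)

1.0563


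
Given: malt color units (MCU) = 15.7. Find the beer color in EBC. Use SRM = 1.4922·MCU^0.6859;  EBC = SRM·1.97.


SRM = 1.4922·15.7^0.6859 = 9.8649
EBC = 9.8649·1.97

19.4339 EBC


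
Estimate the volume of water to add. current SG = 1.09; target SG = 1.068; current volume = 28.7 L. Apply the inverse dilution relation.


V_water = V·((SG_curr − 1)/(SG_target − 1) − 1)
V_water = 28.7·((1.09 − 1)/(1.068 − 1) − 1)

9.2853 L


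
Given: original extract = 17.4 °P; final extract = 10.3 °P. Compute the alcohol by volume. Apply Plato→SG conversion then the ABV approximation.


SG = 259/(259 − P);  ABV = (OG − FG)·131.25
OG = 259/(259 − 17.4) = 1.0720
FG = 259/(259 − 10.3) = 1.0414
ABV = (1.0720 − 1.0414)·131.25

4.0168 % ABV


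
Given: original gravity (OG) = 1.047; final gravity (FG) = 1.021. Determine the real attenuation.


AA = (OG−FG)/(OG−1)·100;  RA = AA·0.8192
AA = (1.047 − 1.021)/(1.047 − 1)·100 = 55.3191
RA = 55.3191·0.8192

45.3174 %


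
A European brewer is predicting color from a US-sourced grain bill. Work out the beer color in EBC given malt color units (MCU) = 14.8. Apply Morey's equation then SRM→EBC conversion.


SRM = 1.4922·MCU^0.6859;  EBC = SRM·1.97
SRM = 1.4922·14.8^0.6859 = 9.4735
EBC = 9.4735·1.97

18.6628 EBC


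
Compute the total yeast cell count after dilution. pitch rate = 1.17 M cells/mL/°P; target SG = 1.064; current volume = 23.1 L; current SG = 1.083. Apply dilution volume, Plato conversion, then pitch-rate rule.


V_w = V·((SG_c−1)/(SG_t−1)−1);  °P = 259 − 259/SG_t;  cells = rate·(V+V_w)·°P
V_w = 23.1·((1.083−1)/(1.064−1)−1) = 6.8578
V_final = 23.1 + 6.8578 = 29.9578
°P = 259 − 259/1.064 = 15.5789
cells = 1.17·29.9578·15.5789

546.0521 billion cells


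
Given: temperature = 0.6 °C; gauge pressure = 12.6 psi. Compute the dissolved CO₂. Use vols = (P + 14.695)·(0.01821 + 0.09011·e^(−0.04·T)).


vols = (12.6 + 14.695)·(0.01821 + 0.09011·e^(−0.04·0.6))

2.8983 volumes


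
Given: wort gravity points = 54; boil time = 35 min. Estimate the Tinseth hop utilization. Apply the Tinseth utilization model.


U = 1.65·0.000125^(GP/1000) · (1 − e^(−0.04·t))/4.15
bigness = 1.65·0.000125^(54/1000) = 1.0156
boil_factor = (1 − e^(−0.04·35))/4.15 = 0.1815
U = 1.0156 · 0.1815

0.1844


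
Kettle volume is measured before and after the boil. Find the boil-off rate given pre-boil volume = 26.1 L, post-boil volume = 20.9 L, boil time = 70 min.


rate = (V_pre − V_post) / (t_min/60)
rate = (26.1 − 20.9) / (70/60)

4.4571 L/hr


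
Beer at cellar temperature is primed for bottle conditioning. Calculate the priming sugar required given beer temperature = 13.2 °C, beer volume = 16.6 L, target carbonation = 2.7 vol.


residual = 14.695·(0.01821 + 0.09011·e^(−0.04·T));  sugar = (target − residual)·4.0·V
residual = 14.695·(0.01821 + 0.09011·e^(−0.04·13.2)) = 1.0486
sugar = (2.7 − 1.0486)·4.0·16.6

109.6551 g


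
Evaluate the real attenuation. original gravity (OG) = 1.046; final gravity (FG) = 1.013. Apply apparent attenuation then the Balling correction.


AA = (OG−FG)/(OG−1)·100;  RA = AA·0.8192
AA = (1.046 − 1.013)/(1.046 − 1)·100 = 71.7391
RA = 71.7391·0.8192

58.7687 %


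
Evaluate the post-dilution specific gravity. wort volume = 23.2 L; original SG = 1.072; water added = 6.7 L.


SG_new = 1 + (SG_old − 1)·V_old/(V_old + V_water)
pts = (1.072 − 1)·1000·23.2/(23.2 + 6.7) = 55.8662
SG_new = 1 + 55.8662/1000

1.0559


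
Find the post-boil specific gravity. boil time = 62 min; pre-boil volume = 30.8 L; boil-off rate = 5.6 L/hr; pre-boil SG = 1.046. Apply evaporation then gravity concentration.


V_post = V_pre − rate·(t/60);  SG_post = 1 + (SG_pre−1)·V_pre/V_post
V_post = 30.8 − 5.6·(62/60) = 25.0133
SG_post = 1 + (1.046 − 1)·30.8/25.0133

1.0566


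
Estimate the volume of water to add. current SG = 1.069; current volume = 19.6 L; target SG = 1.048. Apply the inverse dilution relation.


V_water = V·((SG_curr − 1)/(SG_target − 1) − 1)
V_water = 19.6·((1.069 − 1)/(1.048 − 1) − 1)

8.5750 L


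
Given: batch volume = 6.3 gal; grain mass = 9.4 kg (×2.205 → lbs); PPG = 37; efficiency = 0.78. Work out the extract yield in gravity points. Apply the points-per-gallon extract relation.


points = lbs × PPG × eff / vol
lbs = 9.4 × 2.205 = 20.7270
points = 20.7270 × 37 × 0.78 / 6.3

94.9494 points


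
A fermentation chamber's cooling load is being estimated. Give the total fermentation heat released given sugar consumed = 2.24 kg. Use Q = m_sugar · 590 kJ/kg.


Q = 2.24 · 590

1321.6000 kJ


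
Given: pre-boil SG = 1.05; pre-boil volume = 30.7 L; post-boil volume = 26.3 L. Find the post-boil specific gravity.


SG_post = 1 + (SG_pre − 1)·V_pre/V_post
pts_pre = (1.05 − 1)·1000 = 50.0000
pts_post = 50.0000·30.7/26.3 = 58.3650
SG_post = 1 + 58.3650/1000

1.0584


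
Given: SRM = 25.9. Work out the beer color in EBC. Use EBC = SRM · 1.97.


EBC = 25.9 · 1.97

51.0230 EBC


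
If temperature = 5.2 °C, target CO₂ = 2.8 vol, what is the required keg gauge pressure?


psi = vols/(0.01821 + 0.09011·e^(−0.04·T)) − 14.695
psi = 2.8/(0.01821 + 0.09011·e^(−0.04·5.2)) − 14.695

15.9403 psi


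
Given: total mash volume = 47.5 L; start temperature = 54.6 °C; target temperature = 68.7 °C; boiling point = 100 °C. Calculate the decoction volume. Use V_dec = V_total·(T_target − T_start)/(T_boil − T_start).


V_dec = 47.5·(68.7 − 54.6)/(100 − 54.6)

14.7522 L


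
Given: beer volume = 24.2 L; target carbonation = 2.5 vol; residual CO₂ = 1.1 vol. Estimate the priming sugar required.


sugar = (target − residual)·4.0·V
sugar = (2.5 − 1.1)·4.0·24.2

135.5200 g


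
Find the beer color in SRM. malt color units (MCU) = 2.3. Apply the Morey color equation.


SRM = 1.4922 · MCU^0.6859
SRM = 1.4922 · 2.3^0.6859

2.6420 SRM


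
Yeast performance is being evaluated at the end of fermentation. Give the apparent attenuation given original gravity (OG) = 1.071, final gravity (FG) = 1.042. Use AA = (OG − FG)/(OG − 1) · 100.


AA = (1.071 − 1.042)/(1.071 − 1) · 100

40.8451 %


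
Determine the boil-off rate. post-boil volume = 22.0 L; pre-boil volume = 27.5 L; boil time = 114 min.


rate = (V_pre − V_post) / (t_min/60)
rate = (27.5 − 22.0) / (114/60)

2.8947 L/hr


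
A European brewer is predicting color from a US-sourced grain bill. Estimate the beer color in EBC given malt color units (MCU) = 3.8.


SRM = 1.4922·MCU^0.6859;  EBC = SRM·1.97
SRM = 1.4922·3.8^0.6859 = 3.7282
EBC = 3.7282·1.97

7.3446 EBC


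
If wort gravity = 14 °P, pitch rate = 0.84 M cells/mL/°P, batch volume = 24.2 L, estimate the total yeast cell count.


cells (billions) = rate · V_L · °P
cells = 0.84 · 24.2 · 14

284.5920 billion cells


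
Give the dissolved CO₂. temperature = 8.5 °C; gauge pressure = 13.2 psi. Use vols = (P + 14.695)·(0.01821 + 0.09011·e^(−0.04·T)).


vols = (13.2 + 14.695)·(0.01821 + 0.09011·e^(−0.04·8.5))

2.2971 volumes


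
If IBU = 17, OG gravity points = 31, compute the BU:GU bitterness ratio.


BU:GU = IBU / OG_points
BU:GU = 17 / 31

0.5484


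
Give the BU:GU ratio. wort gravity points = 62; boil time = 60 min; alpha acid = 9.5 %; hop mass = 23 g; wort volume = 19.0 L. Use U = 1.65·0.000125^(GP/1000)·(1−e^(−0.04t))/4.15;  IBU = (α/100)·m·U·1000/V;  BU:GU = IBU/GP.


U = 1.65·0.000125^(62/1000)·(1−e^(−0.04·60))/4.15 = 0.2071
IBU = (9.5/100)·23·0.2071·1000/19.0 = 23.8145
BU:GU = 23.8145/62

0.3841


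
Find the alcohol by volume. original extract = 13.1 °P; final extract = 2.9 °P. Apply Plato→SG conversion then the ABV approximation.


SG = 259/(259 − P);  ABV = (OG − FG)·131.25
OG = 259/(259 − 13.1) = 1.0533
FG = 259/(259 − 2.9) = 1.0113
ABV = (1.0533 − 1.0113)·131.25

5.5059 % ABV


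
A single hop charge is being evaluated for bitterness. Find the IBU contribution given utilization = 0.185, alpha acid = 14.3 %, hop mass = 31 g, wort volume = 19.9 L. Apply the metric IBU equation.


IBU = (α/100)·mass·U·1000 / V
IBU = (14.3/100)·31·0.185·1000 / 19.9

41.2113 IBU


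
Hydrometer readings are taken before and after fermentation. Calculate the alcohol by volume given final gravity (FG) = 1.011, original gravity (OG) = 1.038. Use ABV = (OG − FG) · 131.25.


ABV = (1.038 − 1.011) · 131.25

3.5438 % ABV


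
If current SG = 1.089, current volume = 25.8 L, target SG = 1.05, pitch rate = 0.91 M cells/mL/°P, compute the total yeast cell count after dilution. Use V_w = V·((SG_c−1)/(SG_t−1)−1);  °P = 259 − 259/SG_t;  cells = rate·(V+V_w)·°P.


V_w = 25.8·((1.089−1)/(1.05−1)−1) = 20.1240
V_final = 25.8 + 20.1240 = 45.9240
°P = 259 − 259/1.05 = 12.3333
cells = 0.91·45.9240·12.3333

515.4204 billion cells


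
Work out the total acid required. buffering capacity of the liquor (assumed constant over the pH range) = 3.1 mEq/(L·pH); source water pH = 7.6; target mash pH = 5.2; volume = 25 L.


acid = buffering capacity · (pH_source − pH_target) · V
acid = 3.1 · (7.6 − 5.2) · 25

186.0000 mEq


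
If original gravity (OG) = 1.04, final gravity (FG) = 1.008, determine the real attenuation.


AA = (OG−FG)/(OG−1)·100;  RA = AA·0.8192
AA = (1.04 − 1.008)/(1.04 − 1)·100 = 80.0000
RA = 80.0000·0.8192

65.5360 %


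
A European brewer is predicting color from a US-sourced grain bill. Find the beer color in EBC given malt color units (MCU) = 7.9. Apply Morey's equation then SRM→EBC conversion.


SRM = 1.4922·MCU^0.6859;  EBC = SRM·1.97
SRM = 1.4922·7.9^0.6859 = 6.1590
EBC = 6.1590·1.97

12.1332 EBC


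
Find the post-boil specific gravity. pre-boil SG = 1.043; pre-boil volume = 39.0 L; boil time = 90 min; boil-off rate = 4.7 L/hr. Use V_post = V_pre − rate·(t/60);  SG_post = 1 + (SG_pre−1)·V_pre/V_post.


V_post = 39.0 − 4.7·(90/60) = 31.9500
SG_post = 1 + (1.043 − 1)·39.0/31.9500

1.0525


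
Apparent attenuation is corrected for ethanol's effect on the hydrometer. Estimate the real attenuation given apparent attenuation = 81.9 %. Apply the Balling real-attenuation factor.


RA = AA · 0.8192
RA = 81.9 · 0.8192

67.0925 %


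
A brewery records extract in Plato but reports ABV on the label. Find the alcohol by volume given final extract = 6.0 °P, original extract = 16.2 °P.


SG = 259/(259 − P);  ABV = (OG − FG)·131.25
OG = 259/(259 − 16.2) = 1.0667
FG = 259/(259 − 6.0) = 1.0237
ABV = (1.0667 − 1.0237)·131.25

5.6446 % ABV


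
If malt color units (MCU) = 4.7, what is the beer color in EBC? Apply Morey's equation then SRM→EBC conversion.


SRM = 1.4922·MCU^0.6859;  EBC = SRM·1.97
SRM = 1.4922·4.7^0.6859 = 4.3134
EBC = 4.3134·1.97

8.4974 EBC


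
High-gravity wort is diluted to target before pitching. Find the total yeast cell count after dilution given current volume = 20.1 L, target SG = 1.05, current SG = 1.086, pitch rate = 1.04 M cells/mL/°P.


V_w = V·((SG_c−1)/(SG_t−1)−1);  °P = 259 − 259/SG_t;  cells = rate·(V+V_w)·°P
V_w = 20.1·((1.086−1)/(1.05−1)−1) = 14.4720
V_final = 20.1 + 14.4720 = 34.5720
°P = 259 − 259/1.05 = 12.3333
cells = 1.04·34.5720·12.3333

443.4435 billion cells
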